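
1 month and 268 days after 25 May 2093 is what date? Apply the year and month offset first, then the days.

Adding 1 month and 268 days from May 25, 2093: first the month/year part, then the days.
month 5 + 1 = 6 → June 2093.
Day 25 is valid in June, giving June 25, 2093.
Now add 268 days from June 25, 2093.
June has 30 days, so 30 − 25 = 5 days remain after June 25, 2093; 268 − 5 = 263 left.
July 2093 has 31 days: 263 − 31 = 232 left.
August 2093 has 31 days: 232 − 31 = 201 left.
September 2093 has 30 days: 201 − 30 = 171 left.
October 2093 has 31 days: 171 − 31 = 140 left.
November 2093 has 30 days: 140 − 30 = 110 left.
December 2093 has 31 days: 110 − 31 = 79 left.
January 2094 has 31 days: 79 − 31 = 48 left.
February 2094 has 28 days (2094 is not a leap year): 48 − 28 = 20 left.
20 days into March 2094 → March 20, 2094.

March 20, 2094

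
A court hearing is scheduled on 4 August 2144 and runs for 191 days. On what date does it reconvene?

February 11, 2145

Advancing 191 days from August 4, 2144.
August has 31 days, so 31 − 4 = 27 days remain after August 4, 2144; 191 − 27 = 164 left.
September 2144 has 30 days: 164 − 30 = 134 left.
October 2144 has 31 days: 134 − 31 = 103 left.
November 2144 has 30 days: 103 − 30 = 73 left.
December 2144 has 31 days: 73 − 31 = 42 left.
January 2145 has 31 days: 42 − 31 = 11 left.
11 days into February 2145 → February 11, 2145.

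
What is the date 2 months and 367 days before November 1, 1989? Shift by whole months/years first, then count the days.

Subtracting 2 months and 367 days from November 1, 1989: first the month/year part, then the days.
month 11 − 2 = 9 → September 1989.
Day 1 is valid in September, giving September 1, 1989.
Now subtract 367 days from September 1, 1989.
Going back 1 day from September 1, 1989 reaches the end of the previous month; 367 − 1 = 366 left.
August 1989 has 31 days: 366 − 31 = 335 left.
July 1989 has 31 days: 335 − 31 = 304 left.
June 1989 has 30 days: 304 − 30 = 274 left.
May 1989 has 31 days: 274 − 31 = 243 left.
April 1989 has 30 days: 243 − 30 = 213 left.
March 1989 has 31 days: 213 − 31 = 182 left.
February 1989 has 28 days (1989 is not a leap year): 182 − 28 = 154 left.
January 1989 has 31 days: 154 − 31 = 123 left.
December 1988 has 31 days: 123 − 31 = 92 left.
November 1988 has 30 days: 92 − 30 = 62 left.
October 1988 has 31 days: 62 − 31 = 31 left.
September 1988 has 30 days: 31 − 30 = 1 left.
August 1988 has 31 days; 31 − 1 = 30 → August 30, 1988.

August 30, 1988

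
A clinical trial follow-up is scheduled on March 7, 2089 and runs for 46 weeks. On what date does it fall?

Advancing 46 weeks = 322 days from March 7, 2089.
March has 31 days, so 31 − 7 = 24 days remain after March 7, 2089; 322 − 24 = 298 left.
April 2089 has 30 days: 298 − 30 = 268 left.
May 2089 has 31 days: 268 − 31 = 237 left.
June 2089 has 30 days: 237 − 30 = 207 left.
July 2089 has 31 days: 207 − 31 = 176 left.
August 2089 has 31 days: 176 − 31 = 145 left.
September 2089 has 30 days: 145 − 30 = 115 left.
October 2089 has 31 days: 115 − 31 = 84 left.
November 2089 has 30 days: 84 − 30 = 54 left.
December 2089 has 31 days: 54 − 31 = 23 left.
23 days into January 2090 → January 23, 2090.

January 23, 2090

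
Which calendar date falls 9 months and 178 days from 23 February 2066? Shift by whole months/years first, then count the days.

Counting forward 9 months and 178 days from February 23, 2066: first the month/year part, then the days.
month 2 + 9 = 11 → November 2066.
Day 23 is valid in November, giving November 23, 2066.
Now add 178 days from November 23, 2066.
November has 30 days, so 30 − 23 = 7 days remain after November 23, 2066; 178 − 7 = 171 left.
December 2066 has 31 days: 171 − 31 = 140 left.
January 2067 has 31 days: 140 − 31 = 109 left.
February 2067 has 28 days (2067 is not a leap year): 109 − 28 = 81 left.
March 2067 has 31 days: 81 − 31 = 50 left.
April 2067 has 30 days: 50 − 30 = 20 left.
20 days into May 2067 → May 20, 2067.

May 20, 2067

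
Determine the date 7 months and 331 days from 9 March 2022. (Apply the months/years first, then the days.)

September 5, 2023

Counting forward 7 months and 331 days from March 9, 2022: first the month/year part, then the days.
month 3 + 7 = 10 → October 2022.
Day 9 is valid in October, giving October 9, 2022.
Now add 331 days from October 9, 2022.
October has 31 days, so 31 − 9 = 22 days remain after October 9, 2022; 331 − 22 = 309 left.
November 2022 has 30 days: 309 − 30 = 279 left.
December 2022 has 31 days: 279 − 31 = 248 left.
January 2023 has 31 days: 248 − 31 = 217 left.
February 2023 has 28 days (2023 is not a leap year): 217 − 28 = 189 left.
March 2023 has 31 days: 189 − 31 = 158 left.
April 2023 has 30 days: 158 − 30 = 128 left.
May 2023 has 31 days: 128 − 31 = 97 left.
June 2023 has 30 days: 97 − 30 = 67 left.
July 2023 has 31 days: 67 − 31 = 36 left.
August 2023 has 31 days: 36 − 31 = 5 left.
5 days into September 2023 → September 5, 2023.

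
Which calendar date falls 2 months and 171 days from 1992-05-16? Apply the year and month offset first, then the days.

January 3, 1993

Counting forward 2 months and 171 days from May 16, 1992: first the month/year part, then the days.
month 5 + 2 = 7 → July 1992.
Day 16 is valid in July, giving July 16, 1992.
Now add 171 days from July 16, 1992.
July has 31 days, so 31 − 16 = 15 days remain after July 16, 1992; 171 − 15 = 156 left.
August 1992 has 31 days: 156 − 31 = 125 left.
September 1992 has 30 days: 125 − 30 = 95 left.
October 1992 has 31 days: 95 − 31 = 64 left.
November 1992 has 30 days: 64 − 30 = 34 left.
December 1992 has 31 days: 34 − 31 = 3 left.
3 days into January 1993 → January 3, 1993.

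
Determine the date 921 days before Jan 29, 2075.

July 22, 2072

Counting back 921 days from January 29, 2075.
Going back 29 days from January 29, 2075 reaches the end of the previous month; 921 − 29 = 892 left.
December 2074 has 31 days: 892 − 31 = 861 left.
November 2074 has 30 days: 861 − 30 = 831 left.
October 2074 has 31 days: 831 − 31 = 800 left.
September 2074 has 30 days: 800 − 30 = 770 left.
August 2074 has 31 days: 770 − 31 = 739 left.
July 2074 has 31 days: 739 − 31 = 708 left.
June 2074 has 30 days: 708 − 30 = 678 left.
May 2074 has 31 days: 678 − 31 = 647 left.
April 2074 has 30 days: 647 − 30 = 617 left.
March 2074 has 31 days: 617 − 31 = 586 left.
February 2074 has 28 days (2074 is not a leap year): 586 − 28 = 558 left.
January 2074 has 31 days: 558 − 31 = 527 left.
December 2073 has 31 days: 527 − 31 = 496 left.
November 2073 has 30 days: 496 − 30 = 466 left.
October 2073 has 31 days: 466 − 31 = 435 left.
September 2073 has 30 days: 435 − 30 = 405 left.
August 2073 has 31 days: 405 − 31 = 374 left.
July 2073 has 31 days: 374 − 31 = 343 left.
June 2073 has 30 days: 343 − 30 = 313 left.
May 2073 has 31 days: 313 − 31 = 282 left.
April 2073 has 30 days: 282 − 30 = 252 left.
March 2073 has 31 days: 252 − 31 = 221 left.
February 2073 has 28 days (2073 is not a leap year): 221 − 28 = 193 left.
January 2073 has 31 days: 193 − 31 = 162 left.
December 2072 has 31 days: 162 − 31 = 131 left.
November 2072 has 30 days: 131 − 30 = 101 left.
October 2072 has 31 days: 101 − 31 = 70 left.
September 2072 has 30 days: 70 − 30 = 40 left.
August 2072 has 31 days: 40 − 31 = 9 left.
July 2072 has 31 days; 31 − 9 = 22 → July 22, 2072.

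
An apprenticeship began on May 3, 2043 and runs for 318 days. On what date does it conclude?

March 16, 2044

Adding 318 days from May 3, 2043.
May has 31 days, so 31 − 3 = 28 days remain after May 3, 2043; 318 − 28 = 290 left.
June 2043 has 30 days: 290 − 30 = 260 left.
July 2043 has 31 days: 260 − 31 = 229 left.
August 2043 has 31 days: 229 − 31 = 198 left.
September 2043 has 30 days: 198 − 30 = 168 left.
October 2043 has 31 days: 168 − 31 = 137 left.
November 2043 has 30 days: 137 − 30 = 107 left.
December 2043 has 31 days: 107 − 31 = 76 left.
January 2044 has 31 days: 76 − 31 = 45 left.
February 2044 has 29 days (2044 is a leap year): 45 − 29 = 16 left.
16 days into March 2044 → March 16, 2044.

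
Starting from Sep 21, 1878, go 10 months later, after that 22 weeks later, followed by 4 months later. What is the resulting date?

Advancing 10 months from September 21, 1878:
month 9 + 10 = 19, which is month 7 of year 1879 → July 1879.
Day 21 is valid in July, giving July 21, 1879.
Adding 22 weeks (= 154 days) from July 21, 1879:
July has 31 days, so 31 − 21 = 10 days remain after July 21, 1879; 154 − 10 = 144 left.
August 1879 has 31 days: 144 − 31 = 113 left.
September 1879 has 30 days: 113 − 30 = 83 left.
October 1879 has 31 days: 83 − 31 = 52 left.
November 1879 has 30 days: 52 − 30 = 22 left.
22 days into December 1879 → December 22, 1879.
Advancing 4 months from December 22, 1879:
month 12 + 4 = 16, which is month 4 of year 1880 → April 1880.
Day 22 is valid in April, giving April 22, 1880.

April 22, 1880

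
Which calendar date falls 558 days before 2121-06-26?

Subtracting 558 days from June 26, 2121.
Going back 26 days from June 26, 2121 reaches the end of the previous month; 558 − 26 = 532 left.
May 2121 has 31 days: 532 − 31 = 501 left.
April 2121 has 30 days: 501 − 30 = 471 left.
March 2121 has 31 days: 471 − 31 = 440 left.
February 2121 has 28 days (2121 is not a leap year): 440 − 28 = 412 left.
January 2121 has 31 days: 412 − 31 = 381 left.
December 2120 has 31 days: 381 − 31 = 350 left.
November 2120 has 30 days: 350 − 30 = 320 left.
October 2120 has 31 days: 320 − 31 = 289 left.
September 2120 has 30 days: 289 − 30 = 259 left.
August 2120 has 31 days: 259 − 31 = 228 left.
July 2120 has 31 days: 228 − 31 = 197 left.
June 2120 has 30 days: 197 − 30 = 167 left.
May 2120 has 31 days: 167 − 31 = 136 left.
April 2120 has 30 days: 136 − 30 = 106 left.
March 2120 has 31 days: 106 − 31 = 75 left.
February 2120 has 29 days (2120 is a leap year): 75 − 29 = 46 left.
January 2120 has 31 days: 46 − 31 = 15 left.
December 2119 has 31 days; 31 − 15 = 16 → December 16, 2119.

December 16, 2119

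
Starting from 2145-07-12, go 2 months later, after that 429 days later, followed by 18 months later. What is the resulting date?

Adding 2 months from July 12, 2145:
month 7 + 2 = 9 → September 2145.
Day 12 is valid in September, giving September 12, 2145.
Advancing 429 days from September 12, 2145:
September has 30 days, so 30 − 12 = 18 days remain after September 12, 2145; 429 − 18 = 411 left.
October 2145 has 31 days: 411 − 31 = 380 left.
November 2145 has 30 days: 380 − 30 = 350 left.
December 2145 has 31 days: 350 − 31 = 319 left.
January 2146 has 31 days: 319 − 31 = 288 left.
February 2146 has 28 days (2146 is not a leap year): 288 − 28 = 260 left.
March 2146 has 31 days: 260 − 31 = 229 left.
April 2146 has 30 days: 229 − 30 = 199 left.
May 2146 has 31 days: 199 − 31 = 168 left.
June 2146 has 30 days: 168 − 30 = 138 left.
July 2146 has 31 days: 138 − 31 = 107 left.
August 2146 has 31 days: 107 − 31 = 76 left.
September 2146 has 30 days: 76 − 30 = 46 left.
October 2146 has 31 days: 46 − 31 = 15 left.
15 days into November 2146 → November 15, 2146.
Counting forward 18 months from November 15, 2146:
month 11 + 18 = 29, which is month 5 of year 2148 → May 2148.
Day 15 is valid in May, giving May 15, 2148.

May 15, 2148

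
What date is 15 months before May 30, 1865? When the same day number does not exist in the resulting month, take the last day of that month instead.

February 29, 1864

Subtracting 15 months from May 30, 1865.
month 5 − 15 = -10, which is month 2 of year 1864 → February 1864.
February 1864 has only 29 days (1864 is a leap year — relevant if February), and the start was day 30, so the date clamps to February 29, 1864.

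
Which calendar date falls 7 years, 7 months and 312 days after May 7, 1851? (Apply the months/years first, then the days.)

Adding 7 years, 7 months and 312 days from May 7, 1851: first the month/year part, then the days.
+7 years → 1858; month 5 + 7 = 12 → December 1858.
Day 7 is valid in December, giving December 7, 1858.
Now add 312 days from December 7, 1858.
December has 31 days, so 31 − 7 = 24 days remain after December 7, 1858; 312 − 24 = 288 left.
January 1859 has 31 days: 288 − 31 = 257 left.
February 1859 has 28 days (1859 is not a leap year): 257 − 28 = 229 left.
March 1859 has 31 days: 229 − 31 = 198 left.
April 1859 has 30 days: 198 − 30 = 168 left.
May 1859 has 31 days: 168 − 31 = 137 left.
June 1859 has 30 days: 137 − 30 = 107 left.
July 1859 has 31 days: 107 − 31 = 76 left.
August 1859 has 31 days: 76 − 31 = 45 left.
September 1859 has 30 days: 45 − 30 = 15 left.
15 days into October 1859 → October 15, 1859.

October 15, 1859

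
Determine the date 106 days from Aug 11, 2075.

Counting forward 106 days from August 11, 2075.
August has 31 days, so 31 − 11 = 20 days remain after August 11, 2075; 106 − 20 = 86 left.
September 2075 has 30 days: 86 − 30 = 56 left.
October 2075 has 31 days: 56 − 31 = 25 left.
25 days into November 2075 → November 25, 2075.

November 25, 2075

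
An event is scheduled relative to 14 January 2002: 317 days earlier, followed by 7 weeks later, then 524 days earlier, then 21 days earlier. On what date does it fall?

October 24, 1999

Subtracting 317 days from January 14, 2002:
Going back 14 days from January 14, 2002 reaches the end of the previous month; 317 − 14 = 303 left.
December 2001 has 31 days: 303 − 31 = 272 left.
November 2001 has 30 days: 272 − 30 = 242 left.
October 2001 has 31 days: 242 − 31 = 211 left.
September 2001 has 30 days: 211 − 30 = 181 left.
August 2001 has 31 days: 181 − 31 = 150 left.
July 2001 has 31 days: 150 − 31 = 119 left.
June 2001 has 30 days: 119 − 30 = 89 left.
May 2001 has 31 days: 89 − 31 = 58 left.
April 2001 has 30 days: 58 − 30 = 28 left.
March 2001 has 31 days; 31 − 28 = 3 → March 3, 2001.
Adding 7 weeks (= 49 days) from March 3, 2001:
March has 31 days, so 31 − 3 = 28 days remain after March 3, 2001; 49 − 28 = 21 left.
21 days into April 2001 → April 21, 2001.
Going back 524 days from April 21, 2001:
Going back 21 days from April 21, 2001 reaches the end of the previous month; 524 − 21 = 503 left.
March 2001 has 31 days: 503 − 31 = 472 left.
February 2001 has 28 days (2001 is not a leap year): 472 − 28 = 444 left.
January 2001 has 31 days: 444 − 31 = 413 left.
December 2000 has 31 days: 413 − 31 = 382 left.
November 2000 has 30 days: 382 − 30 = 352 left.
October 2000 has 31 days: 352 − 31 = 321 left.
September 2000 has 30 days: 321 − 30 = 291 left.
August 2000 has 31 days: 291 − 31 = 260 left.
July 2000 has 31 days: 260 − 31 = 229 left.
June 2000 has 30 days: 229 − 30 = 199 left.
May 2000 has 31 days: 199 − 31 = 168 left.
April 2000 has 30 days: 168 − 30 = 138 left.
March 2000 has 31 days: 138 − 31 = 107 left.
February 2000 has 29 days (2000 is a leap year (divisible by 400)): 107 − 29 = 78 left.
January 2000 has 31 days: 78 − 31 = 47 left.
December 1999 has 31 days: 47 − 31 = 16 left.
November 1999 has 30 days; 30 − 16 = 14 → November 14, 1999.
Going back 21 days from November 14, 1999:
Going back 14 days from November 14, 1999 reaches the end of the previous month; 21 − 14 = 7 left.
October 1999 has 31 days; 31 − 7 = 24 → October 24, 1999.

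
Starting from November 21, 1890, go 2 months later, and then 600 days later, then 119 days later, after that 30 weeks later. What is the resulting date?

August 7, 1893

Adding 2 months from November 21, 1890:
month 11 + 2 = 13, which is month 1 of year 1891 → January 1891.
Day 21 is valid in January, giving January 21, 1891.
Adding 600 days from January 21, 1891:
January has 31 days, so 31 − 21 = 10 days remain after January 21, 1891; 600 − 10 = 590 left.
February 1891 has 28 days (1891 is not a leap year): 590 − 28 = 562 left.
March 1891 has 31 days: 562 − 31 = 531 left.
April 1891 has 30 days: 531 − 30 = 501 left.
May 1891 has 31 days: 501 − 31 = 470 left.
June 1891 has 30 days: 470 − 30 = 440 left.
July 1891 has 31 days: 440 − 31 = 409 left.
August 1891 has 31 days: 409 − 31 = 378 left.
September 1891 has 30 days: 378 − 30 = 348 left.
October 1891 has 31 days: 348 − 31 = 317 left.
November 1891 has 30 days: 317 − 30 = 287 left.
December 1891 has 31 days: 287 − 31 = 256 left.
January 1892 has 31 days: 256 − 31 = 225 left.
February 1892 has 29 days (1892 is a leap year): 225 − 29 = 196 left.
March 1892 has 31 days: 196 − 31 = 165 left.
April 1892 has 30 days: 165 − 30 = 135 left.
May 1892 has 31 days: 135 − 31 = 104 left.
June 1892 has 30 days: 104 − 30 = 74 left.
July 1892 has 31 days: 74 − 31 = 43 left.
August 1892 has 31 days: 43 − 31 = 12 left.
12 days into September 1892 → September 12, 1892.
Advancing 119 days from September 12, 1892:
September has 30 days, so 30 − 12 = 18 days remain after September 12, 1892; 119 − 18 = 101 left.
October 1892 has 31 days: 101 − 31 = 70 left.
November 1892 has 30 days: 70 − 30 = 40 left.
December 1892 has 31 days: 40 − 31 = 9 left.
9 days into January 1893 → January 9, 1893.
Counting forward 30 weeks (= 210 days) from January 9, 1893:
January has 31 days, so 31 − 9 = 22 days remain after January 9, 1893; 210 − 22 = 188 left.
February 1893 has 28 days (1893 is not a leap year): 188 − 28 = 160 left.
March 1893 has 31 days: 160 − 31 = 129 left.
April 1893 has 30 days: 129 − 30 = 99 left.
May 1893 has 31 days: 99 − 31 = 68 left.
June 1893 has 30 days: 68 − 30 = 38 left.
July 1893 has 31 days: 38 − 31 = 7 left.
7 days into August 1893 → August 7, 1893.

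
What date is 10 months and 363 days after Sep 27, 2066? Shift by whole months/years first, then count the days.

July 24, 2068

Advancing 10 months and 363 days from September 27, 2066: first the month/year part, then the days.
month 9 + 10 = 19, which is month 7 of year 2067 → July 2067.
Day 27 is valid in July, giving July 27, 2067.
Now add 363 days from July 27, 2067.
July has 31 days, so 31 − 27 = 4 days remain after July 27, 2067; 363 − 4 = 359 left.
August 2067 has 31 days: 359 − 31 = 328 left.
September 2067 has 30 days: 328 − 30 = 298 left.
October 2067 has 31 days: 298 − 31 = 267 left.
November 2067 has 30 days: 267 − 30 = 237 left.
December 2067 has 31 days: 237 − 31 = 206 left.
January 2068 has 31 days: 206 − 31 = 175 left.
February 2068 has 29 days (2068 is a leap year): 175 − 29 = 146 left.
March 2068 has 31 days: 146 − 31 = 115 left.
April 2068 has 30 days: 115 − 30 = 85 left.
May 2068 has 31 days: 85 − 31 = 54 left.
June 2068 has 30 days: 54 − 30 = 24 left.
24 days into July 2068 → July 24, 2068.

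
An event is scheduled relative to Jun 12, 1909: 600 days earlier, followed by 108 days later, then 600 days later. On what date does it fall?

September 28, 1909

Going back 600 days from June 12, 1909:
Going back 12 days from June 12, 1909 reaches the end of the previous month; 600 − 12 = 588 left.
May 1909 has 31 days: 588 − 31 = 557 left.
April 1909 has 30 days: 557 − 30 = 527 left.
March 1909 has 31 days: 527 − 31 = 496 left.
February 1909 has 28 days (1909 is not a leap year): 496 − 28 = 468 left.
January 1909 has 31 days: 468 − 31 = 437 left.
December 1908 has 31 days: 437 − 31 = 406 left.
November 1908 has 30 days: 406 − 30 = 376 left.
October 1908 has 31 days: 376 − 31 = 345 left.
September 1908 has 30 days: 345 − 30 = 315 left.
August 1908 has 31 days: 315 − 31 = 284 left.
July 1908 has 31 days: 284 − 31 = 253 left.
June 1908 has 30 days: 253 − 30 = 223 left.
May 1908 has 31 days: 223 − 31 = 192 left.
April 1908 has 30 days: 192 − 30 = 162 left.
March 1908 has 31 days: 162 − 31 = 131 left.
February 1908 has 29 days (1908 is a leap year): 131 − 29 = 102 left.
January 1908 has 31 days: 102 − 31 = 71 left.
December 1907 has 31 days: 71 − 31 = 40 left.
November 1907 has 30 days: 40 − 30 = 10 left.
October 1907 has 31 days; 31 − 10 = 21 → October 21, 1907.
Adding 108 days from October 21, 1907:
October has 31 days, so 31 − 21 = 10 days remain after October 21, 1907; 108 − 10 = 98 left.
November 1907 has 30 days: 98 − 30 = 68 left.
December 1907 has 31 days: 68 − 31 = 37 left.
January 1908 has 31 days: 37 − 31 = 6 left.
6 days into February 1908 → February 6, 1908.
Counting forward 600 days from February 6, 1908:
February has 29 days, so 29 − 6 = 23 days remain after February 6, 1908; 600 − 23 = 577 left.
March 1908 has 31 days: 577 − 31 = 546 left.
April 1908 has 30 days: 546 − 30 = 516 left.
May 1908 has 31 days: 516 − 31 = 485 left.
June 1908 has 30 days: 485 − 30 = 455 left.
July 1908 has 31 days: 455 − 31 = 424 left.
August 1908 has 31 days: 424 − 31 = 393 left.
September 1908 has 30 days: 393 − 30 = 363 left.
October 1908 has 31 days: 363 − 31 = 332 left.
November 1908 has 30 days: 332 − 30 = 302 left.
December 1908 has 31 days: 302 − 31 = 271 left.
January 1909 has 31 days: 271 − 31 = 240 left.
February 1909 has 28 days (1909 is not a leap year): 240 − 28 = 212 left.
March 1909 has 31 days: 212 − 31 = 181 left.
April 1909 has 30 days: 181 − 30 = 151 left.
May 1909 has 31 days: 151 − 31 = 120 left.
June 1909 has 30 days: 120 − 30 = 90 left.
July 1909 has 31 days: 90 − 31 = 59 left.
August 1909 has 31 days: 59 − 31 = 28 left.
28 days into September 1909 → September 28, 1909.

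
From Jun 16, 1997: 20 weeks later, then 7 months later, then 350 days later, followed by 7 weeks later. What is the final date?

July 7, 1999

Counting forward 20 weeks (= 140 days) from June 16, 1997:
June has 30 days, so 30 − 16 = 14 days remain after June 16, 1997; 140 − 14 = 126 left.
July 1997 has 31 days: 126 − 31 = 95 left.
August 1997 has 31 days: 95 − 31 = 64 left.
September 1997 has 30 days: 64 − 30 = 34 left.
October 1997 has 31 days: 34 − 31 = 3 left.
3 days into November 1997 → November 3, 1997.
Adding 7 months from November 3, 1997:
month 11 + 7 = 18, which is month 6 of year 1998 → June 1998.
Day 3 is valid in June, giving June 3, 1998.
Counting forward 350 days from June 3, 1998:
June has 30 days, so 30 − 3 = 27 days remain after June 3, 1998; 350 − 27 = 323 left.
July 1998 has 31 days: 323 − 31 = 292 left.
August 1998 has 31 days: 292 − 31 = 261 left.
September 1998 has 30 days: 261 − 30 = 231 left.
October 1998 has 31 days: 231 − 31 = 200 left.
November 1998 has 30 days: 200 − 30 = 170 left.
December 1998 has 31 days: 170 − 31 = 139 left.
January 1999 has 31 days: 139 − 31 = 108 left.
February 1999 has 28 days (1999 is not a leap year): 108 − 28 = 80 left.
March 1999 has 31 days: 80 − 31 = 49 left.
April 1999 has 30 days: 49 − 30 = 19 left.
19 days into May 1999 → May 19, 1999.
Counting forward 7 weeks (= 49 days) from May 19, 1999:
May has 31 days, so 31 − 19 = 12 days remain after May 19, 1999; 49 − 12 = 37 left.
June 1999 has 30 days: 37 − 30 = 7 left.
7 days into July 1999 → July 7, 1999.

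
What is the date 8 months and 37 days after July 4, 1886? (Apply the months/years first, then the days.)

Adding 8 months and 37 days from July 4, 1886: first the month/year part, then the days.
month 7 + 8 = 15, which is month 3 of year 1887 → March 1887.
Day 4 is valid in March, giving March 4, 1887.
Now add 37 days from March 4, 1887.
March has 31 days, so 31 − 4 = 27 days remain after March 4, 1887; 37 − 27 = 10 left.
10 days into April 1887 → April 10, 1887.

April 10, 1887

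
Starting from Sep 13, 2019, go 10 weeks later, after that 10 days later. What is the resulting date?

December 2, 2019

Advancing 10 weeks (= 70 days) from September 13, 2019:
September has 30 days, so 30 − 13 = 17 days remain after September 13, 2019; 70 − 17 = 53 left.
October 2019 has 31 days: 53 − 31 = 22 left.
22 days into November 2019 → November 22, 2019.
Advancing 10 days from November 22, 2019:
November has 30 days, so 30 − 22 = 8 days remain after November 22, 2019; 10 − 8 = 2 left.
2 days into December 2019 → December 2, 2019.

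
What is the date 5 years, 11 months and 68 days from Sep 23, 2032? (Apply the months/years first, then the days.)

October 30, 2038

Counting forward 5 years, 11 months and 68 days from September 23, 2032: first the month/year part, then the days.
+5 years → 2037; month 9 + 11 = 20, which is month 8 of year 2038 → August 2038.
Day 23 is valid in August, giving August 23, 2038.
Now add 68 days from August 23, 2038.
August has 31 days, so 31 − 23 = 8 days remain after August 23, 2038; 68 − 8 = 60 left.
September 2038 has 30 days: 60 − 30 = 30 left.
30 days into October 2038 → October 30, 2038.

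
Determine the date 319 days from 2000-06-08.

April 23, 2001

Counting forward 319 days from June 8, 2000.
June has 30 days, so 30 − 8 = 22 days remain after June 8, 2000; 319 − 22 = 297 left.
July 2000 has 31 days: 297 − 31 = 266 left.
August 2000 has 31 days: 266 − 31 = 235 left.
September 2000 has 30 days: 235 − 30 = 205 left.
October 2000 has 31 days: 205 − 31 = 174 left.
November 2000 has 30 days: 174 − 30 = 144 left.
December 2000 has 31 days: 144 − 31 = 113 left.
January 2001 has 31 days: 113 − 31 = 82 left.
February 2001 has 28 days (2001 is not a leap year): 82 − 28 = 54 left.
March 2001 has 31 days: 54 − 31 = 23 left.
23 days into April 2001 → April 23, 2001.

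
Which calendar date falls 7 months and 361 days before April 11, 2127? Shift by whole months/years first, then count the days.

Subtracting 7 months and 361 days from April 11, 2127: first the month/year part, then the days.
month 4 − 7 = -3, which is month 9 of year 2126 → September 2126.
Day 11 is valid in September, giving September 11, 2126.
Now subtract 361 days from September 11, 2126.
Going back 11 days from September 11, 2126 reaches the end of the previous month; 361 − 11 = 350 left.
August 2126 has 31 days: 350 − 31 = 319 left.
July 2126 has 31 days: 319 − 31 = 288 left.
June 2126 has 30 days: 288 − 30 = 258 left.
May 2126 has 31 days: 258 − 31 = 227 left.
April 2126 has 30 days: 227 − 30 = 197 left.
March 2126 has 31 days: 197 − 31 = 166 left.
February 2126 has 28 days (2126 is not a leap year): 166 − 28 = 138 left.
January 2126 has 31 days: 138 − 31 = 107 left.
December 2125 has 31 days: 107 − 31 = 76 left.
November 2125 has 30 days: 76 − 30 = 46 left.
October 2125 has 31 days: 46 − 31 = 15 left.
September 2125 has 30 days; 30 − 15 = 15 → September 15, 2125.

September 15, 2125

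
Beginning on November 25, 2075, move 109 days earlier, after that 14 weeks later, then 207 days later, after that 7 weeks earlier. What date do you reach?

Going back 109 days from November 25, 2075:
Going back 25 days from November 25, 2075 reaches the end of the previous month; 109 − 25 = 84 left.
October 2075 has 31 days: 84 − 31 = 53 left.
September 2075 has 30 days: 53 − 30 = 23 left.
August 2075 has 31 days; 31 − 23 = 8 → August 8, 2075.
Advancing 14 weeks (= 98 days) from August 8, 2075:
August has 31 days, so 31 − 8 = 23 days remain after August 8, 2075; 98 − 23 = 75 left.
September 2075 has 30 days: 75 − 30 = 45 left.
October 2075 has 31 days: 45 − 31 = 14 left.
14 days into November 2075 → November 14, 2075.
Counting forward 207 days from November 14, 2075:
November has 30 days, so 30 − 14 = 16 days remain after November 14, 2075; 207 − 16 = 191 left.
December 2075 has 31 days: 191 − 31 = 160 left.
January 2076 has 31 days: 160 − 31 = 129 left.
February 2076 has 29 days (2076 is a leap year): 129 − 29 = 100 left.
March 2076 has 31 days: 100 − 31 = 69 left.
April 2076 has 30 days: 69 − 30 = 39 left.
May 2076 has 31 days: 39 − 31 = 8 left.
8 days into June 2076 → June 8, 2076.
Subtracting 7 weeks (= 49 days) from June 8, 2076:
Going back 8 days from June 8, 2076 reaches the end of the previous month; 49 − 8 = 41 left.
May 2076 has 31 days: 41 − 31 = 10 left.
April 2076 has 30 days; 30 − 10 = 20 → April 20, 2076.

April 20, 2076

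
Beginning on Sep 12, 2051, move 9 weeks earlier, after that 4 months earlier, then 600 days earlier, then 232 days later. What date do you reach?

Counting back 9 weeks (= 63 days) from September 12, 2051:
Going back 12 days from September 12, 2051 reaches the end of the previous month; 63 − 12 = 51 left.
August 2051 has 31 days: 51 − 31 = 20 left.
July 2051 has 31 days; 31 − 20 = 11 → July 11, 2051.
Going back 4 months from July 11, 2051:
month 7 − 4 = 3 → March 2051.
Day 11 is valid in March, giving March 11, 2051.
Subtracting 600 days from March 11, 2051:
Going back 11 days from March 11, 2051 reaches the end of the previous month; 600 − 11 = 589 left.
February 2051 has 28 days (2051 is not a leap year): 589 − 28 = 561 left.
January 2051 has 31 days: 561 − 31 = 530 left.
December 2050 has 31 days: 530 − 31 = 499 left.
November 2050 has 30 days: 499 − 30 = 469 left.
October 2050 has 31 days: 469 − 31 = 438 left.
September 2050 has 30 days: 438 − 30 = 408 left.
August 2050 has 31 days: 408 − 31 = 377 left.
July 2050 has 31 days: 377 − 31 = 346 left.
June 2050 has 30 days: 346 − 30 = 316 left.
May 2050 has 31 days: 316 − 31 = 285 left.
April 2050 has 30 days: 285 − 30 = 255 left.
March 2050 has 31 days: 255 − 31 = 224 left.
February 2050 has 28 days (2050 is not a leap year): 224 − 28 = 196 left.
January 2050 has 31 days: 196 − 31 = 165 left.
December 2049 has 31 days: 165 − 31 = 134 left.
November 2049 has 30 days: 134 − 30 = 104 left.
October 2049 has 31 days: 104 − 31 = 73 left.
September 2049 has 30 days: 73 − 30 = 43 left.
August 2049 has 31 days: 43 − 31 = 12 left.
July 2049 has 31 days; 31 − 12 = 19 → July 19, 2049.
Counting forward 232 days from July 19, 2049:
July has 31 days, so 31 − 19 = 12 days remain after July 19, 2049; 232 − 12 = 220 left.
August 2049 has 31 days: 220 − 31 = 189 left.
September 2049 has 30 days: 189 − 30 = 159 left.
October 2049 has 31 days: 159 − 31 = 128 left.
November 2049 has 30 days: 128 − 30 = 98 left.
December 2049 has 31 days: 98 − 31 = 67 left.
January 2050 has 31 days: 67 − 31 = 36 left.
February 2050 has 28 days (2050 is not a leap year): 36 − 28 = 8 left.
8 days into March 2050 → March 8, 2050.

March 8, 2050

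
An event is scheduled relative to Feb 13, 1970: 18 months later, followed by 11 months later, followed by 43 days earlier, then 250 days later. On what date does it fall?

February 5, 1973

Counting forward 18 months from February 13, 1970:
month 2 + 18 = 20, which is month 8 of year 1971 → August 1971.
Day 13 is valid in August, giving August 13, 1971.
Counting forward 11 months from August 13, 1971:
month 8 + 11 = 19, which is month 7 of year 1972 → July 1972.
Day 13 is valid in July, giving July 13, 1972.
Going back 43 days from July 13, 1972:
Going back 13 days from July 13, 1972 reaches the end of the previous month; 43 − 13 = 30 left.
June 1972 has 30 days: 30 − 30 = 0 left.
May 1972 has 31 days; 31 − 0 = 31 → May 31, 1972.
Adding 250 days from May 31, 1972:
May has 31 days, so 31 − 31 = 0 days remain after May 31, 1972; 250 − 0 = 250 left.
June 1972 has 30 days: 250 − 30 = 220 left.
July 1972 has 31 days: 220 − 31 = 189 left.
August 1972 has 31 days: 189 − 31 = 158 left.
September 1972 has 30 days: 158 − 30 = 128 left.
October 1972 has 31 days: 128 − 31 = 97 left.
November 1972 has 30 days: 97 − 30 = 67 left.
December 1972 has 31 days: 67 − 31 = 36 left.
January 1973 has 31 days: 36 − 31 = 5 left.
5 days into February 1973 → February 5, 1973.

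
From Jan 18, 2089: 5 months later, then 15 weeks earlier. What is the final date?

March 5, 2089

Adding 5 months from January 18, 2089:
month 1 + 5 = 6 → June 2089.
Day 18 is valid in June, giving June 18, 2089.
Subtracting 15 weeks (= 105 days) from June 18, 2089:
Going back 18 days from June 18, 2089 reaches the end of the previous month; 105 − 18 = 87 left.
May 2089 has 31 days: 87 − 31 = 56 left.
April 2089 has 30 days: 56 − 30 = 26 left.
March 2089 has 31 days; 31 − 26 = 5 → March 5, 2089.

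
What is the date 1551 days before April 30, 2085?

January 30, 2081

Subtracting 1551 days from April 30, 2085.
Going back 30 days from April 30, 2085 reaches the end of the previous month; 1551 − 30 = 1521 left.
March 2085 has 31 days: 1521 − 31 = 1490 left.
February 2085 has 28 days (2085 is not a leap year): 1490 − 28 = 1462 left.
January 2085 has 31 days: 1462 − 31 = 1431 left.
December 2084 has 31 days: 1431 − 31 = 1400 left.
November 2084 has 30 days: 1400 − 30 = 1370 left.
October 2084 has 31 days: 1370 − 31 = 1339 left.
September 2084 has 30 days: 1339 − 30 = 1309 left.
August 2084 has 31 days: 1309 − 31 = 1278 left.
July 2084 has 31 days: 1278 − 31 = 1247 left.
June 2084 has 30 days: 1247 − 30 = 1217 left.
May 2084 has 31 days: 1217 − 31 = 1186 left.
April 2084 has 30 days: 1186 − 30 = 1156 left.
March 2084 has 31 days: 1156 − 31 = 1125 left.
February 2084 has 29 days (2084 is a leap year): 1125 − 29 = 1096 left.
January 2084 has 31 days: 1096 − 31 = 1065 left.
December 2083 has 31 days: 1065 − 31 = 1034 left.
November 2083 has 30 days: 1034 − 30 = 1004 left.
October 2083 has 31 days: 1004 − 31 = 973 left.
September 2083 has 30 days: 973 − 30 = 943 left.
August 2083 has 31 days: 943 − 31 = 912 left.
July 2083 has 31 days: 912 − 31 = 881 left.
June 2083 has 30 days: 881 − 30 = 851 left.
May 2083 has 31 days: 851 − 31 = 820 left.
April 2083 has 30 days: 820 − 30 = 790 left.
March 2083 has 31 days: 790 − 31 = 759 left.
February 2083 has 28 days (2083 is not a leap year): 759 − 28 = 731 left.
January 2083 has 31 days: 731 − 31 = 700 left.
December 2082 has 31 days: 700 − 31 = 669 left.
November 2082 has 30 days: 669 − 30 = 639 left.
October 2082 has 31 days: 639 − 31 = 608 left.
September 2082 has 30 days: 608 − 30 = 578 left.
August 2082 has 31 days: 578 − 31 = 547 left.
July 2082 has 31 days: 547 − 31 = 516 left.
June 2082 has 30 days: 516 − 30 = 486 left.
May 2082 has 31 days: 486 − 31 = 455 left.
April 2082 has 30 days: 455 − 30 = 425 left.
March 2082 has 31 days: 425 − 31 = 394 left.
February 2082 has 28 days (2082 is not a leap year): 394 − 28 = 366 left.
January 2082 has 31 days: 366 − 31 = 335 left.
December 2081 has 31 days: 335 − 31 = 304 left.
November 2081 has 30 days: 304 − 30 = 274 left.
October 2081 has 31 days: 274 − 31 = 243 left.
September 2081 has 30 days: 243 − 30 = 213 left.
August 2081 has 31 days: 213 − 31 = 182 left.
July 2081 has 31 days: 182 − 31 = 151 left.
June 2081 has 30 days: 151 − 30 = 121 left.
May 2081 has 31 days: 121 − 31 = 90 left.
April 2081 has 30 days: 90 − 30 = 60 left.
March 2081 has 31 days: 60 − 31 = 29 left.
February 2081 has 28 days (2081 is not a leap year): 29 − 28 = 1 left.
January 2081 has 31 days; 31 − 1 = 30 → January 30, 2081.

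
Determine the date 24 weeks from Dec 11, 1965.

Counting forward 24 weeks = 168 days from December 11, 1965.
December has 31 days, so 31 − 11 = 20 days remain after December 11, 1965; 168 − 20 = 148 left.
January 1966 has 31 days: 148 − 31 = 117 left.
February 1966 has 28 days (1966 is not a leap year): 117 − 28 = 89 left.
March 1966 has 31 days: 89 − 31 = 58 left.
April 1966 has 30 days: 58 − 30 = 28 left.
28 days into May 1966 → May 28, 1966.

May 28, 1966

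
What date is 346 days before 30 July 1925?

August 18, 1924

Subtracting 346 days from July 30, 1925.
Going back 30 days from July 30, 1925 reaches the end of the previous month; 346 − 30 = 316 left.
June 1925 has 30 days: 316 − 30 = 286 left.
May 1925 has 31 days: 286 − 31 = 255 left.
April 1925 has 30 days: 255 − 30 = 225 left.
March 1925 has 31 days: 225 − 31 = 194 left.
February 1925 has 28 days (1925 is not a leap year): 194 − 28 = 166 left.
January 1925 has 31 days: 166 − 31 = 135 left.
December 1924 has 31 days: 135 − 31 = 104 left.
November 1924 has 30 days: 104 − 30 = 74 left.
October 1924 has 31 days: 74 − 31 = 43 left.
September 1924 has 30 days: 43 − 30 = 13 left.
August 1924 has 31 days; 31 − 13 = 18 → August 18, 1924.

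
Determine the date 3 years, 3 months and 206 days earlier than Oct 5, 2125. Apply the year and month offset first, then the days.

December 11, 2121

Going back 3 years, 3 months and 206 days from October 5, 2125: first the month/year part, then the days.
-3 years → 2122; month 10 − 3 = 7 → July 2122.
Day 5 is valid in July, giving July 5, 2122.
Now subtract 206 days from July 5, 2122.
Going back 5 days from July 5, 2122 reaches the end of the previous month; 206 − 5 = 201 left.
June 2122 has 30 days: 201 − 30 = 171 left.
May 2122 has 31 days: 171 − 31 = 140 left.
April 2122 has 30 days: 140 − 30 = 110 left.
March 2122 has 31 days: 110 − 31 = 79 left.
February 2122 has 28 days (2122 is not a leap year): 79 − 28 = 51 left.
January 2122 has 31 days: 51 − 31 = 20 left.
December 2121 has 31 days; 31 − 20 = 11 → December 11, 2121.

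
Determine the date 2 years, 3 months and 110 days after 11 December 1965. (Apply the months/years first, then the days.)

Advancing 2 years, 3 months and 110 days from December 11, 1965: first the month/year part, then the days.
+2 years → 1967; month 12 + 3 = 15, which is month 3 of year 1968 → March 1968.
Day 11 is valid in March, giving March 11, 1968.
Now add 110 days from March 11, 1968.
March has 31 days, so 31 − 11 = 20 days remain after March 11, 1968; 110 − 20 = 90 left.
April 1968 has 30 days: 90 − 30 = 60 left.
May 1968 has 31 days: 60 − 31 = 29 left.
29 days into June 1968 → June 29, 1968.

June 29, 1968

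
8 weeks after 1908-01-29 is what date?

March 25, 1908

Adding 8 weeks = 56 days from January 29, 1908.
January has 31 days, so 31 − 29 = 2 days remain after January 29, 1908; 56 − 2 = 54 left.
February 1908 has 29 days (1908 is a leap year): 54 − 29 = 25 left.
25 days into March 1908 → March 25, 1908.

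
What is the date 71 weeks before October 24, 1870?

June 14, 1869

Subtracting 71 weeks = 497 days from October 24, 1870.
Going back 24 days from October 24, 1870 reaches the end of the previous month; 497 − 24 = 473 left.
September 1870 has 30 days: 473 − 30 = 443 left.
August 1870 has 31 days: 443 − 31 = 412 left.
July 1870 has 31 days: 412 − 31 = 381 left.
June 1870 has 30 days: 381 − 30 = 351 left.
May 1870 has 31 days: 351 − 31 = 320 left.
April 1870 has 30 days: 320 − 30 = 290 left.
March 1870 has 31 days: 290 − 31 = 259 left.
February 1870 has 28 days (1870 is not a leap year): 259 − 28 = 231 left.
January 1870 has 31 days: 231 − 31 = 200 left.
December 1869 has 31 days: 200 − 31 = 169 left.
November 1869 has 30 days: 169 − 30 = 139 left.
October 1869 has 31 days: 139 − 31 = 108 left.
September 1869 has 30 days: 108 − 30 = 78 left.
August 1869 has 31 days: 78 − 31 = 47 left.
July 1869 has 31 days: 47 − 31 = 16 left.
June 1869 has 30 days; 30 − 16 = 14 → June 14, 1869.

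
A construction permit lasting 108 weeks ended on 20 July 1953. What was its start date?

June 25, 1951

Going back 108 weeks = 756 days from July 20, 1953.
Going back 20 days from July 20, 1953 reaches the end of the previous month; 756 − 20 = 736 left.
June 1953 has 30 days: 736 − 30 = 706 left.
May 1953 has 31 days: 706 − 31 = 675 left.
April 1953 has 30 days: 675 − 30 = 645 left.
March 1953 has 31 days: 645 − 31 = 614 left.
February 1953 has 28 days (1953 is not a leap year): 614 − 28 = 586 left.
January 1953 has 31 days: 586 − 31 = 555 left.
December 1952 has 31 days: 555 − 31 = 524 left.
November 1952 has 30 days: 524 − 30 = 494 left.
October 1952 has 31 days: 494 − 31 = 463 left.
September 1952 has 30 days: 463 − 30 = 433 left.
August 1952 has 31 days: 433 − 31 = 402 left.
July 1952 has 31 days: 402 − 31 = 371 left.
June 1952 has 30 days: 371 − 30 = 341 left.
May 1952 has 31 days: 341 − 31 = 310 left.
April 1952 has 30 days: 310 − 30 = 280 left.
March 1952 has 31 days: 280 − 31 = 249 left.
February 1952 has 29 days (1952 is a leap year): 249 − 29 = 220 left.
January 1952 has 31 days: 220 − 31 = 189 left.
December 1951 has 31 days: 189 − 31 = 158 left.
November 1951 has 30 days: 158 − 30 = 128 left.
October 1951 has 31 days: 128 − 31 = 97 left.
September 1951 has 30 days: 97 − 30 = 67 left.
August 1951 has 31 days: 67 − 31 = 36 left.
July 1951 has 31 days: 36 − 31 = 5 left.
June 1951 has 30 days; 30 − 5 = 25 → June 25, 1951.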